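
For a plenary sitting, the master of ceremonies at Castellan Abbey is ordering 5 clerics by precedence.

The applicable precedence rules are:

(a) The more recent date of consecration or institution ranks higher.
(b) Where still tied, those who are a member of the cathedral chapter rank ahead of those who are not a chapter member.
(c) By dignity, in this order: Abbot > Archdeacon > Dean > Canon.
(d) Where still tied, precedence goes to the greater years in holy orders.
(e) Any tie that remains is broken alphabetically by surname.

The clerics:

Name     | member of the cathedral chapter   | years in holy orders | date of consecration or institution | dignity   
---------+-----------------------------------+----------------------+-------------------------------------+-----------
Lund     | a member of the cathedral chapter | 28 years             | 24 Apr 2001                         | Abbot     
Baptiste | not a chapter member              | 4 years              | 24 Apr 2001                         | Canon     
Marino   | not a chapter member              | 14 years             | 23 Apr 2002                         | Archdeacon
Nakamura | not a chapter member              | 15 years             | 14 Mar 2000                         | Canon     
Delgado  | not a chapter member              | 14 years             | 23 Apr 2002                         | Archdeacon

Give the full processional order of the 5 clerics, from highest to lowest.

Delgado, Marino, Lund, Baptiste, Nakamura

By date of consecration or institution (later first): Delgado and Marino (both 23 Apr 2002); then Lund and Baptiste (both 24 Apr 2001); then Nakamura (14 Mar 2000).
Delgado and Marino are each not a chapter member, so the next rule applies.
Delgado and Marino are each Archdeacon, so the next rule applies.
Delgado and Marino both have years in holy orders 14 years, so the next rule applies.
Among Delgado and Marino, alphabetically by surname: Delgado before Marino.
Among Lund and Baptiste, a member of the cathedral chapter before not a chapter member: Lund (a member of the cathedral chapter) before Baptiste (not a chapter member).
Full order: Delgado, Marino, Lund, Baptiste, Nakamura.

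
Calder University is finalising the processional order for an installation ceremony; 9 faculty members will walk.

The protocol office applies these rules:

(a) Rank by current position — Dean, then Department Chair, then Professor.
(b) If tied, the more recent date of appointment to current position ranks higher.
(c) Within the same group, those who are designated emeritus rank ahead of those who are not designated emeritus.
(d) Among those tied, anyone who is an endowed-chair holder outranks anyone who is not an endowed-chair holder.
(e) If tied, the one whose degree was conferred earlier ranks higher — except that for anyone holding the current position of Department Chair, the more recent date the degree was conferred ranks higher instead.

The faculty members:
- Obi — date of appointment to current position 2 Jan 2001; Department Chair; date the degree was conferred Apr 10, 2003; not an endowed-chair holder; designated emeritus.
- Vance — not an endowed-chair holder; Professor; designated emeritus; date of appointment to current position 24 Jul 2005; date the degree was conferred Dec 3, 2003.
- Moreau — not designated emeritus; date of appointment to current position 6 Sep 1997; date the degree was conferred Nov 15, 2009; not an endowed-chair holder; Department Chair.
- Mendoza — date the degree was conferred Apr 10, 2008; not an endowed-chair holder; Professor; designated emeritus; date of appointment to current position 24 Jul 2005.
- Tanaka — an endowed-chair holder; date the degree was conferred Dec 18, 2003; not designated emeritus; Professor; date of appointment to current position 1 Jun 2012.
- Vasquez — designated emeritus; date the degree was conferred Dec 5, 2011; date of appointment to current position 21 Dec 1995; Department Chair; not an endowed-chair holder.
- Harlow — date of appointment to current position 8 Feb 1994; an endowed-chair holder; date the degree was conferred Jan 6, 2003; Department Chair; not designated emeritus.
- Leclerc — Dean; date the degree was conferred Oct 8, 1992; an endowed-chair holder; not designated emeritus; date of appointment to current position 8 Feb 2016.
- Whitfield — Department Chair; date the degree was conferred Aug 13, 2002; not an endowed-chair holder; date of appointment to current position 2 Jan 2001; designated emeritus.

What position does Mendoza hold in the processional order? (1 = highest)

By current position: Leclerc (Dean); then Obi, Whitfield, Moreau, Vasquez and Harlow (Department Chair); then Tanaka, Vance and Mendoza (Professor).
Among Obi, Whitfield, Moreau, Vasquez and Harlow, by date of appointment to current position (later first): Obi and Whitfield (2 Jan 2001) before Moreau (6 Sep 1997) before Vasquez (21 Dec 1995) before Harlow (8 Feb 1994).
Obi and Whitfield are each designated emeritus, so the next rule applies.
Obi and Whitfield are each not an endowed-chair holder, so the next rule applies.
Among Obi and Whitfield, by date the degree was conferred (later first) (reversed rule for this group): Obi (Apr 10, 2003) before Whitfield (Aug 13, 2002).
Among Tanaka, Vance and Mendoza, by date of appointment to current position (later first): Tanaka (1 Jun 2012) before Vance and Mendoza (24 Jul 2005).
Vance and Mendoza are each designated emeritus, so the next rule applies.
Vance and Mendoza are each not an endowed-chair holder, so the next rule applies.
Among Vance and Mendoza, by date the degree was conferred (earlier first): Vance (Dec 3, 2003) before Mendoza (Apr 10, 2008).
Order: Leclerc, Obi, Whitfield, Moreau, Vasquez, Harlow, Tanaka, Vance, Mendoza. So position 9.

9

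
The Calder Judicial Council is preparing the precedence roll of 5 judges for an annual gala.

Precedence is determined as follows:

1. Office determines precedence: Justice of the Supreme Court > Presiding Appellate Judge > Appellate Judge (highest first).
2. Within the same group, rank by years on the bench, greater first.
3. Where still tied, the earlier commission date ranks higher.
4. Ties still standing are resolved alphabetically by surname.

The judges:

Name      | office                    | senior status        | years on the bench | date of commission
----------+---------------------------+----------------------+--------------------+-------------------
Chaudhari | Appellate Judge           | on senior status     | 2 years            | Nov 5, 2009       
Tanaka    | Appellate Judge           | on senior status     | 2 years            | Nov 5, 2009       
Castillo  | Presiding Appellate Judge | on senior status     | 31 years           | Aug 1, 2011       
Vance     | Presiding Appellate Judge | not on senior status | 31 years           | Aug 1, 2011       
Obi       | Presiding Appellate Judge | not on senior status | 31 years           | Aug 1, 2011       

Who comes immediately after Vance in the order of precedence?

Chaudhari

By office: Castillo, Obi and Vance (Presiding Appellate Judge); then Chaudhari and Tanaka (Appellate Judge).
Castillo, Obi and Vance all have years on the bench 31 years, so the next rule applies.
Castillo, Obi and Vance all have date of commission Aug 1, 2011, so the next rule applies.
Among Castillo, Obi and Vance, alphabetically by surname: Castillo before Obi before Vance.
Chaudhari and Tanaka both have years on the bench 2 years, so the next rule applies.
Chaudhari and Tanaka both have date of commission Nov 5, 2009, so the next rule applies.
Among Chaudhari and Tanaka, alphabetically by surname: Chaudhari before Tanaka.
Order: Castillo, Obi, Vance, Chaudhari, Tanaka.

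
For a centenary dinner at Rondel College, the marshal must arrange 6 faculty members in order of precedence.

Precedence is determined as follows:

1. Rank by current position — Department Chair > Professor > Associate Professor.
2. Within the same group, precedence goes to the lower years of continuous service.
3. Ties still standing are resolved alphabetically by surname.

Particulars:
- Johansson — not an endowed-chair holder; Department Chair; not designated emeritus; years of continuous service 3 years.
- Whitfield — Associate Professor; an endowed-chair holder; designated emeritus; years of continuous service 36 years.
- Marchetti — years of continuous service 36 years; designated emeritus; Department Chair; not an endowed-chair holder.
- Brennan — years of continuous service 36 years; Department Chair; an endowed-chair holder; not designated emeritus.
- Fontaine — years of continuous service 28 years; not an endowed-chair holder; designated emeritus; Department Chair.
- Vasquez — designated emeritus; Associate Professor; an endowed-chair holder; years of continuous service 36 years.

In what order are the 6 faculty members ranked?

Johansson, Fontaine, Brennan, Marchetti, Vasquez, Whitfield

By current position: Johansson, Fontaine, Brennan and Marchetti (Department Chair); then Vasquez and Whitfield (Associate Professor).
Among Johansson, Fontaine, Brennan and Marchetti, by years of continuous service (lower first): Johansson (3 years) before Fontaine (28 years) before Brennan and Marchetti (36 years).
Among Brennan and Marchetti, alphabetically by surname: Brennan before Marchetti.
Vasquez and Whitfield both have years of continuous service 36 years, so the next rule applies.
Among Vasquez and Whitfield, alphabetically by surname: Vasquez before Whitfield.
Full order: Johansson, Fontaine, Brennan, Marchetti, Vasquez, Whitfield.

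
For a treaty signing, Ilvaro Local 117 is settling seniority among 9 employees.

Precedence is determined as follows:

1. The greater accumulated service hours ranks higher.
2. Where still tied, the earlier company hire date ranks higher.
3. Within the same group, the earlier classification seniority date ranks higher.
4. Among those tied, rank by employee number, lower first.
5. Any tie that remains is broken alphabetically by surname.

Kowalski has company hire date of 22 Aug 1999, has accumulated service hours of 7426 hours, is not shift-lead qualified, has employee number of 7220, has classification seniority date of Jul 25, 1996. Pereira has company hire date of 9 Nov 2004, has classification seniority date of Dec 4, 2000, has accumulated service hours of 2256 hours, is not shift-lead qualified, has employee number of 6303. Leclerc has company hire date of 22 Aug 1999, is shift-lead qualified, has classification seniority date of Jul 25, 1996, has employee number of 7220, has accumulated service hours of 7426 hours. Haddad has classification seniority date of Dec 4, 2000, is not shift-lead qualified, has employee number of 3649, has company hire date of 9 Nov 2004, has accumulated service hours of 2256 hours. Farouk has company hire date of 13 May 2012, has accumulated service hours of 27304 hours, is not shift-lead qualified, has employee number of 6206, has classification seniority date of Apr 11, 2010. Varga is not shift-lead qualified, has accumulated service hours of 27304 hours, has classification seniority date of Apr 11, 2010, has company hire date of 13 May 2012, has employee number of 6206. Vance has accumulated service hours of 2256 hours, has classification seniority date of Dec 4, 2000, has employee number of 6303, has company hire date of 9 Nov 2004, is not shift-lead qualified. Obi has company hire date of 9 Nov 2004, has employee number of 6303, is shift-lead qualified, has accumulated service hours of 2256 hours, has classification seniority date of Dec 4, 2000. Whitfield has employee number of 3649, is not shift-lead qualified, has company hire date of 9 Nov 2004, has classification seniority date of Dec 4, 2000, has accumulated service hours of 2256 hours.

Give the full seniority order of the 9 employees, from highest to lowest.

Farouk, Varga, Kowalski, Leclerc, Haddad, Whitfield, Obi, Pereira, Vance

By accumulated service hours (higher first): Farouk and Varga (both 27304 hours); then Kowalski and Leclerc (both 7426 hours); then Haddad, Whitfield, Obi, Pereira and Vance (each 2256 hours).
Farouk and Varga both have company hire date 13 May 2012, so the next rule applies.
Farouk and Varga both have classification seniority date Apr 11, 2010, so the next rule applies.
Farouk and Varga both have employee number 6206, so the next rule applies.
Among Farouk and Varga, alphabetically by surname: Farouk before Varga.
Kowalski and Leclerc both have company hire date 22 Aug 1999, so the next rule applies.
Kowalski and Leclerc both have classification seniority date Jul 25, 1996, so the next rule applies.
Kowalski and Leclerc both have employee number 7220, so the next rule applies.
Among Kowalski and Leclerc, alphabetically by surname: Kowalski before Leclerc.
Haddad, Whitfield, Obi, Pereira and Vance all have company hire date 9 Nov 2004, so the next rule applies.
Haddad, Whitfield, Obi, Pereira and Vance all have classification seniority date Dec 4, 2000, so the next rule applies.
Among Haddad, Whitfield, Obi, Pereira and Vance, by employee number (lower first): Haddad and Whitfield (3649) before Obi, Pereira and Vance (6303).
Among Haddad and Whitfield, alphabetically by surname: Haddad before Whitfield.
Among Obi, Pereira and Vance, alphabetically by surname: Obi before Pereira before Vance.
Full order: Farouk, Varga, Kowalski, Leclerc, Haddad, Whitfield, Obi, Pereira, Vance.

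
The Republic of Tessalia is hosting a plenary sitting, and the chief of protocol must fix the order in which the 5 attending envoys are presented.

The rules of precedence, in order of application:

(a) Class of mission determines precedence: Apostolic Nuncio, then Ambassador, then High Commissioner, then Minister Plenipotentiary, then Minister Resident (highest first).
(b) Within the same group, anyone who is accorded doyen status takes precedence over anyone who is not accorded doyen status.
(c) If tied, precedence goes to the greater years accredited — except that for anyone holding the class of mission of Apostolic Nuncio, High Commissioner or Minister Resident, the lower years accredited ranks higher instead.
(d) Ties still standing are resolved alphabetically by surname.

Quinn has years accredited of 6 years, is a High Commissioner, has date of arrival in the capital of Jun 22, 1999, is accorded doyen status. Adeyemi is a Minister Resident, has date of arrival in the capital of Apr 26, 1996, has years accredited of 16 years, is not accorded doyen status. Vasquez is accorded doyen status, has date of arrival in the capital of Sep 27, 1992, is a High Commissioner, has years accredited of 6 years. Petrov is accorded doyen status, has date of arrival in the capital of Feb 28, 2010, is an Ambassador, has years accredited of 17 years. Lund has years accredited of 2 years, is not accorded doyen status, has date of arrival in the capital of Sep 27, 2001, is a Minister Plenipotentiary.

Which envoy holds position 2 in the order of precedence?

By class of mission: Petrov (Ambassador); then Quinn and Vasquez (High Commissioner); then Lund (Minister Plenipotentiary); then Adeyemi (Minister Resident).
Quinn and Vasquez are each accorded doyen status, so the next rule applies.
Quinn and Vasquez both have years accredited 6 years, so the next rule applies.
Among Quinn and Vasquez, alphabetically by surname: Quinn before Vasquez.
Order: Petrov, Quinn, Vasquez, Lund, Adeyemi.

Quinn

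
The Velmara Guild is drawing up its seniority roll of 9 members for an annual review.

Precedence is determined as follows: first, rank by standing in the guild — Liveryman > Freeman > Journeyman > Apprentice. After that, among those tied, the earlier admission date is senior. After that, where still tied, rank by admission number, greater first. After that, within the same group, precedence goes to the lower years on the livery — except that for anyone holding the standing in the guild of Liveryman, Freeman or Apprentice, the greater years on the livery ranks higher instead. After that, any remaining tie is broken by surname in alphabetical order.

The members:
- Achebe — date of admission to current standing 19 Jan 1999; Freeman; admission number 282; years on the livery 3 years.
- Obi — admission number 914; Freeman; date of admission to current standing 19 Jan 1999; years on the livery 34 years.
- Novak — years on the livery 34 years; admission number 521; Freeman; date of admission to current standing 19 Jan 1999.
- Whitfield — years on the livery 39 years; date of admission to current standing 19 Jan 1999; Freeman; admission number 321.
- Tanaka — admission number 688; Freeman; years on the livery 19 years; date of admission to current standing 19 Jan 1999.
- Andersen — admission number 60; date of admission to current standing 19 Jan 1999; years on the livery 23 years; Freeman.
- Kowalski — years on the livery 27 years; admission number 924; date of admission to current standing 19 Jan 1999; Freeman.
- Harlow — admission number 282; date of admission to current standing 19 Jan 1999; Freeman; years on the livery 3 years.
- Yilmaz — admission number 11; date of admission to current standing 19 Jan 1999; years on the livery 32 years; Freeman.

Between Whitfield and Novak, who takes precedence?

By standing in the guild: Kowalski, Obi, Tanaka, Novak, Whitfield, Achebe, Harlow, Andersen and Yilmaz (Freeman).
Kowalski, Obi, Tanaka, Novak, Whitfield, Achebe, Harlow, Andersen and Yilmaz all have date of admission to current standing 19 Jan 1999, so the next rule applies.
Among Kowalski, Obi, Tanaka, Novak, Whitfield, Achebe, Harlow, Andersen and Yilmaz, by admission number (higher first): Kowalski (924) before Obi (914) before Tanaka (688) before Novak (521) before Whitfield (321) before Achebe and Harlow (282) before Andersen (60) before Yilmaz (11).
Achebe and Harlow both have years on the livery 3 years, so the next rule applies.
Among Achebe and Harlow, alphabetically by surname: Achebe before Harlow.
So Novak takes precedence.

Novak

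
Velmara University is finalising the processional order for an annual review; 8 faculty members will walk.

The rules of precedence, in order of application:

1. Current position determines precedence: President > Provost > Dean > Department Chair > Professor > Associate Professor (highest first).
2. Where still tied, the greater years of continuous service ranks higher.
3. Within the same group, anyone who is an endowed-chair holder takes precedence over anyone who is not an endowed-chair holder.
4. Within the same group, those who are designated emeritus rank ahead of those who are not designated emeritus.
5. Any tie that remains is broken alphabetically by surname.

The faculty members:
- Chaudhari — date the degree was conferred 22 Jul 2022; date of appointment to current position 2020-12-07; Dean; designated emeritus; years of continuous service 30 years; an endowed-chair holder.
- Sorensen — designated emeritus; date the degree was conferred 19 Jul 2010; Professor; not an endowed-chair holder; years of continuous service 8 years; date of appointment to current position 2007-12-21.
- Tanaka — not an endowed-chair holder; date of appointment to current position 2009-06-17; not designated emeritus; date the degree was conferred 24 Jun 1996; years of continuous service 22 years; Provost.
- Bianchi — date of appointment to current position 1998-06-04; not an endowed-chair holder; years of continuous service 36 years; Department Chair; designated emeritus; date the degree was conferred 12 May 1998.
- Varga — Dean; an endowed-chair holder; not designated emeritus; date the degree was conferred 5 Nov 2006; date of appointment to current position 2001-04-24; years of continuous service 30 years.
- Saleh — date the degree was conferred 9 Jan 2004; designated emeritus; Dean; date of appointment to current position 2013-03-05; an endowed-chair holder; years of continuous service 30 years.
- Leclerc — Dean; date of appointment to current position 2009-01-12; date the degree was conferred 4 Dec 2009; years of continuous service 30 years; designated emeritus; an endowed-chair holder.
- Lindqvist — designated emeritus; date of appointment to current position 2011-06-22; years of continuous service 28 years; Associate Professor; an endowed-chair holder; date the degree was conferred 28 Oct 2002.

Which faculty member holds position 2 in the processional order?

By current position: Tanaka (Provost); then Chaudhari, Leclerc, Saleh and Varga (Dean); then Bianchi (Department Chair); then Sorensen (Professor); then Lindqvist (Associate Professor).
Chaudhari, Leclerc, Saleh and Varga all have years of continuous service 30 years, so the next rule applies.
Chaudhari, Leclerc, Saleh and Varga are each an endowed-chair holder, so the next rule applies.
Among Chaudhari, Leclerc, Saleh and Varga, designated emeritus before not designated emeritus: Chaudhari, Leclerc and Saleh (designated emeritus) before Varga (not designated emeritus).
Among Chaudhari, Leclerc and Saleh, alphabetically by surname: Chaudhari before Leclerc before Saleh.
Order: Tanaka, Chaudhari, Leclerc, Saleh, Varga, Bianchi, Sorensen, Lindqvist.

Chaudhari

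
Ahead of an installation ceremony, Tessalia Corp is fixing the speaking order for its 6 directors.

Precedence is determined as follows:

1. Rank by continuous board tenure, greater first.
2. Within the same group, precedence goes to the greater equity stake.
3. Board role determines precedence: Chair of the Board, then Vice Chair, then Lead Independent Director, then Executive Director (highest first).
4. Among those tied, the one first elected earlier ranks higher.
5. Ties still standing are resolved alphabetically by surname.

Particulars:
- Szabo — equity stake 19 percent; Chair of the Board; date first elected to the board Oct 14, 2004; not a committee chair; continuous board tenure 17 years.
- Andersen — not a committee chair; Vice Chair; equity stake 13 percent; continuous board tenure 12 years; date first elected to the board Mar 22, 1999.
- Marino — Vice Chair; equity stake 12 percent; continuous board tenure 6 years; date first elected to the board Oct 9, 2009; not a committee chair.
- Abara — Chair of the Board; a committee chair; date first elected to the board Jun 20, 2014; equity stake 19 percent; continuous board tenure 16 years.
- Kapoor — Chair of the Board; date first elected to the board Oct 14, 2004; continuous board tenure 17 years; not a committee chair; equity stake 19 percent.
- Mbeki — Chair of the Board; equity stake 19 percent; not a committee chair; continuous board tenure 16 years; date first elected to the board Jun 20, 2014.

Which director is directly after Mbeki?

By continuous board tenure (higher first): Kapoor and Szabo (both 17 years); then Abara and Mbeki (both 16 years); then Andersen (12 years); then Marino (6 years).
Kapoor and Szabo both have equity stake 19 percent, so the next rule applies.
Kapoor and Szabo are each Chair of the Board, so the next rule applies.
Kapoor and Szabo both have date first elected to the board Oct 14, 2004, so the next rule applies.
Among Kapoor and Szabo, alphabetically by surname: Kapoor before Szabo.
Abara and Mbeki both have equity stake 19 percent, so the next rule applies.
Abara and Mbeki are each Chair of the Board, so the next rule applies.
Abara and Mbeki both have date first elected to the board Jun 20, 2014, so the next rule applies.
Among Abara and Mbeki, alphabetically by surname: Abara before Mbeki.
Order: Kapoor, Szabo, Abara, Mbeki, Andersen, Marino.

Andersen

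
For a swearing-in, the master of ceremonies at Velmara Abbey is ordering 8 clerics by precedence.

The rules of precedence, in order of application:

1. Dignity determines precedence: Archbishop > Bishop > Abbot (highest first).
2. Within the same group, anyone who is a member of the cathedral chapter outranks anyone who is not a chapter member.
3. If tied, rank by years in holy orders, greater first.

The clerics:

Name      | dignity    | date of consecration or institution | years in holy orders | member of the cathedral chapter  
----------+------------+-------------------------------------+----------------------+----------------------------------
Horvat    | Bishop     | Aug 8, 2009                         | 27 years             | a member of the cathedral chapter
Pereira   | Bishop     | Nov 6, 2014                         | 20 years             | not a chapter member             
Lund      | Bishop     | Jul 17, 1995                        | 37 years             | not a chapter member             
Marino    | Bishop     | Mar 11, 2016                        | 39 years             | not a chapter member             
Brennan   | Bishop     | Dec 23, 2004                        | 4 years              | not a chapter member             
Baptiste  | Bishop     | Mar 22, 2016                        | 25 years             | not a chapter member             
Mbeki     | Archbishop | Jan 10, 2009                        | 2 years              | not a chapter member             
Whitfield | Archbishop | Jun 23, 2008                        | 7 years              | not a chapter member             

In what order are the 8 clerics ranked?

By dignity: Whitfield and Mbeki (Archbishop); then Horvat, Marino, Lund, Baptiste, Pereira and Brennan (Bishop).
Whitfield and Mbeki are each not a chapter member, so the next rule applies.
Among Whitfield and Mbeki, by years in holy orders (higher first): Whitfield (7 years) before Mbeki (2 years).
Among Horvat, Marino, Lund, Baptiste, Pereira and Brennan, a member of the cathedral chapter before not a chapter member: Horvat (a member of the cathedral chapter) before Marino, Lund, Baptiste, Pereira and Brennan (not a chapter member).
Among Marino, Lund, Baptiste, Pereira and Brennan, by years in holy orders (higher first): Marino (39 years) before Lund (37 years) before Baptiste (25 years) before Pereira (20 years) before Brennan (4 years).
Full order: Whitfield, Mbeki, Horvat, Marino, Lund, Baptiste, Pereira, Brennan.

Whitfield, Mbeki, Horvat, Marino, Lund, Baptiste, Pereira, Brennan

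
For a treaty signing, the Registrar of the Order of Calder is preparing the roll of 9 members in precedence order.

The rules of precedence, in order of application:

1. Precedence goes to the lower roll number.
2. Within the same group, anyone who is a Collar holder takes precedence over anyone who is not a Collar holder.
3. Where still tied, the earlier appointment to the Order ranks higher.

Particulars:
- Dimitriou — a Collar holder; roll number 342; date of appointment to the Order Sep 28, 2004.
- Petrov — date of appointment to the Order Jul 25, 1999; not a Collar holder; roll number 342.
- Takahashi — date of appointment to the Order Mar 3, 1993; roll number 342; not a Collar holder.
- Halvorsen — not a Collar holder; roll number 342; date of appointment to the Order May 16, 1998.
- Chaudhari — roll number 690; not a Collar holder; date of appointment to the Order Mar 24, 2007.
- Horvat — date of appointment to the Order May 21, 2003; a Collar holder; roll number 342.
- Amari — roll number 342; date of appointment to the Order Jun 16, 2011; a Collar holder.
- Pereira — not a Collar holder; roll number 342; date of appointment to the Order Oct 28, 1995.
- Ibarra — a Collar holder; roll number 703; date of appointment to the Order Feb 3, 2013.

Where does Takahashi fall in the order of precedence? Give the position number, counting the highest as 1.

4

By roll number (lower first): Horvat, Dimitriou, Amari, Takahashi, Pereira, Halvorsen and Petrov (each 342); then Chaudhari (690); then Ibarra (703).
Among Horvat, Dimitriou, Amari, Takahashi, Pereira, Halvorsen and Petrov, a Collar holder before not a Collar holder: Horvat, Dimitriou and Amari (a Collar holder) before Takahashi, Pereira, Halvorsen and Petrov (not a Collar holder).
Among Horvat, Dimitriou and Amari, by date of appointment to the Order (earlier first): Horvat (May 21, 2003) before Dimitriou (Sep 28, 2004) before Amari (Jun 16, 2011).
Among Takahashi, Pereira, Halvorsen and Petrov, by date of appointment to the Order (earlier first): Takahashi (Mar 3, 1993) before Pereira (Oct 28, 1995) before Halvorsen (May 16, 1998) before Petrov (Jul 25, 1999).
Order: Horvat, Dimitriou, Amari, Takahashi, Pereira, Halvorsen, Petrov, Chaudhari, Ibarra. So position 4.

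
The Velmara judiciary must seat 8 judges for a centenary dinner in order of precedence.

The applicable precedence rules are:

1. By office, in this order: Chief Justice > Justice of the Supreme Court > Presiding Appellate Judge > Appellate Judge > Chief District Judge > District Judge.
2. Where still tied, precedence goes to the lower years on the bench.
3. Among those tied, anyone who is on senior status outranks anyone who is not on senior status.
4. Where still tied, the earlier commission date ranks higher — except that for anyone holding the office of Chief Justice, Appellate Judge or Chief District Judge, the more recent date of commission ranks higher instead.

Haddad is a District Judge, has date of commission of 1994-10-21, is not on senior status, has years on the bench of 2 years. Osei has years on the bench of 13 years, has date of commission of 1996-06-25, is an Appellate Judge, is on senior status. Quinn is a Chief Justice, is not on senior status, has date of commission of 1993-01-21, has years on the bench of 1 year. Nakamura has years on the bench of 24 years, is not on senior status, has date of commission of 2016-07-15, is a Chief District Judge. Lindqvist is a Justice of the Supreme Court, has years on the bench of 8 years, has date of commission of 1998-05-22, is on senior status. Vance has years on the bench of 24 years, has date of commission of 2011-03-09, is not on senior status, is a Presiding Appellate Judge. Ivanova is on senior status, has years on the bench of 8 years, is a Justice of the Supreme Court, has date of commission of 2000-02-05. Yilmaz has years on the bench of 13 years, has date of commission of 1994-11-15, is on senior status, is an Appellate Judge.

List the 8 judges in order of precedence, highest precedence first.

Quinn, Lindqvist, Ivanova, Vance, Osei, Yilmaz, Nakamura, Haddad

By office: Quinn (Chief Justice); then Lindqvist and Ivanova (Justice of the Supreme Court); then Vance (Presiding Appellate Judge); then Osei and Yilmaz (Appellate Judge); then Nakamura (Chief District Judge); then Haddad (District Judge).
Lindqvist and Ivanova both have years on the bench 8 years, so the next rule applies.
Lindqvist and Ivanova are each on senior status, so the next rule applies.
Among Lindqvist and Ivanova, by date of commission (earlier first): Lindqvist (1998-05-22) before Ivanova (2000-02-05).
Osei and Yilmaz both have years on the bench 13 years, so the next rule applies.
Osei and Yilmaz are each on senior status, so the next rule applies.
Among Osei and Yilmaz, by date of commission (later first) (reversed rule for this group): Osei (1996-06-25) before Yilmaz (1994-11-15).
Full order: Quinn, Lindqvist, Ivanova, Vance, Osei, Yilmaz, Nakamura, Haddad.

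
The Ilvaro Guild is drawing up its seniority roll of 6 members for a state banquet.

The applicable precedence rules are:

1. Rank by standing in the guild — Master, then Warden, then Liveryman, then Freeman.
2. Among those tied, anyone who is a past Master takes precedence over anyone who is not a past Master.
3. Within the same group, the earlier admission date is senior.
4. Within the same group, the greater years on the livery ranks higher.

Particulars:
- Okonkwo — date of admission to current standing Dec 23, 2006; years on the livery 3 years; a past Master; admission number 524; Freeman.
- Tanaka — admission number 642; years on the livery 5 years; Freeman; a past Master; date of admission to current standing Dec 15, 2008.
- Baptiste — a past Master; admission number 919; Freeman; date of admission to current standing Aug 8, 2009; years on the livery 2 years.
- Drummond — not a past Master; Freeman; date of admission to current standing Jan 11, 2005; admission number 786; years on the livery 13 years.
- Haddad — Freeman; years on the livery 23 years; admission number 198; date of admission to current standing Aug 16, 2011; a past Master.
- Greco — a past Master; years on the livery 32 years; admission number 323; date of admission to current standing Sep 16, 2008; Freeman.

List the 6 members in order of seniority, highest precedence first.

By standing in the guild: Okonkwo, Greco, Tanaka, Baptiste, Haddad and Drummond (Freeman).
Among Okonkwo, Greco, Tanaka, Baptiste, Haddad and Drummond, a past Master before not a past Master: Okonkwo, Greco, Tanaka, Baptiste and Haddad (a past Master) before Drummond (not a past Master).
Among Okonkwo, Greco, Tanaka, Baptiste and Haddad, by date of admission to current standing (earlier first): Okonkwo (Dec 23, 2006) before Greco (Sep 16, 2008) before Tanaka (Dec 15, 2008) before Baptiste (Aug 8, 2009) before Haddad (Aug 16, 2011).
Full order: Okonkwo, Greco, Tanaka, Baptiste, Haddad, Drummond.

Okonkwo, Greco, Tanaka, Baptiste, Haddad, Drummond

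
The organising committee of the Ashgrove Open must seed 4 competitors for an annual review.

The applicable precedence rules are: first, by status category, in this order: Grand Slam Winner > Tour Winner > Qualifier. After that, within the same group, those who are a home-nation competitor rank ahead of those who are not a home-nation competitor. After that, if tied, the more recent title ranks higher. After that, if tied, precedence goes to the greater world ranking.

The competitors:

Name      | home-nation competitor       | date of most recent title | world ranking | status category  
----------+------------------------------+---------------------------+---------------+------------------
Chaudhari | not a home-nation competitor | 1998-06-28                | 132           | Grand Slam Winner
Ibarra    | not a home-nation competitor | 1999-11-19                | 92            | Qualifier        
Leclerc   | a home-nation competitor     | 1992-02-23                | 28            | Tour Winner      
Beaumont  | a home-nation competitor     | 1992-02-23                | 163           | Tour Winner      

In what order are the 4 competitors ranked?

By status category: Chaudhari (Grand Slam Winner); then Beaumont and Leclerc (Tour Winner); then Ibarra (Qualifier).
Beaumont and Leclerc are each a home-nation competitor, so the next rule applies.
Beaumont and Leclerc both have date of most recent title 1992-02-23, so the next rule applies.
Among Beaumont and Leclerc, by world ranking (higher first): Beaumont (163) before Leclerc (28).
Full order: Chaudhari, Beaumont, Leclerc, Ibarra.

Chaudhari, Beaumont, Leclerc, Ibarra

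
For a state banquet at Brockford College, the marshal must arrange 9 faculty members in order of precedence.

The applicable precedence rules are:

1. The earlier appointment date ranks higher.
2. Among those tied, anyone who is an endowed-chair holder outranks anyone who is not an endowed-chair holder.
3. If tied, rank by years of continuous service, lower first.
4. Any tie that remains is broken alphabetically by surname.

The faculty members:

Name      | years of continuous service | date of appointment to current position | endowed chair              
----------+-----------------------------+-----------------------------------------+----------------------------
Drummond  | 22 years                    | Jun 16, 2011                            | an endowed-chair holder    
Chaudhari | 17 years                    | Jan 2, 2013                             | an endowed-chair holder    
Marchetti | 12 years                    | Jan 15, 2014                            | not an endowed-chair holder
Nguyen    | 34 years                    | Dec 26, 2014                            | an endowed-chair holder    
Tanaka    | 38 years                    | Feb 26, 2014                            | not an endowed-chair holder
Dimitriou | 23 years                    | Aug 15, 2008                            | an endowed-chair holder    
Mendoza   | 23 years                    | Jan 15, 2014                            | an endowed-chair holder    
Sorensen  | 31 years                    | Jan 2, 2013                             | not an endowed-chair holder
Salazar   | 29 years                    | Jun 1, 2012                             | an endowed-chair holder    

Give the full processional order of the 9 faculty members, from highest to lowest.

Dimitriou, Drummond, Salazar, Chaudhari, Sorensen, Mendoza, Marchetti, Tanaka, Nguyen

By date of appointment to current position (earlier first): Dimitriou (Aug 15, 2008); then Drummond (Jun 16, 2011); then Salazar (Jun 1, 2012); then Chaudhari and Sorensen (both Jan 2, 2013); then Mendoza and Marchetti (both Jan 15, 2014); then Tanaka (Feb 26, 2014); then Nguyen (Dec 26, 2014).
Among Chaudhari and Sorensen, an endowed-chair holder before not an endowed-chair holder: Chaudhari (an endowed-chair holder) before Sorensen (not an endowed-chair holder).
Among Mendoza and Marchetti, an endowed-chair holder before not an endowed-chair holder: Mendoza (an endowed-chair holder) before Marchetti (not an endowed-chair holder).
Full order: Dimitriou, Drummond, Salazar, Chaudhari, Sorensen, Mendoza, Marchetti, Tanaka, Nguyen.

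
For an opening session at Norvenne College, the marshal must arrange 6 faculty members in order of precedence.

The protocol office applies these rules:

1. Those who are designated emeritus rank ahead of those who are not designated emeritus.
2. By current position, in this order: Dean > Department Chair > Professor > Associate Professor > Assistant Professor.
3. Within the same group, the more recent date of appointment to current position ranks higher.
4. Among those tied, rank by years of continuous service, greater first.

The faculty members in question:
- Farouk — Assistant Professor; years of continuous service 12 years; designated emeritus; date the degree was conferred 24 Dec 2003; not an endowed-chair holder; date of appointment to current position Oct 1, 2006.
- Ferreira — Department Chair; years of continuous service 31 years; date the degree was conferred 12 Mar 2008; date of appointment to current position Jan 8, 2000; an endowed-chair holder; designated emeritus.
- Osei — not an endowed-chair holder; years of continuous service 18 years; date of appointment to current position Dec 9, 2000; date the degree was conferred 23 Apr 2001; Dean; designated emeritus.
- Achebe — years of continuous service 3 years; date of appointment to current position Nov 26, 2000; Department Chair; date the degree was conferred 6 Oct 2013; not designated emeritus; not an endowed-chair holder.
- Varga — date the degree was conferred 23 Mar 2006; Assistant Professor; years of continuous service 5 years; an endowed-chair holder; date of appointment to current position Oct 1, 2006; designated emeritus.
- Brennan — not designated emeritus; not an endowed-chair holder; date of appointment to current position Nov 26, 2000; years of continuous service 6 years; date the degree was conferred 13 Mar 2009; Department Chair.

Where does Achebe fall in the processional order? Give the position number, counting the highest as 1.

By the first rule: Osei, Ferreira, Farouk and Varga (each designated emeritus); then Brennan and Achebe (both not designated emeritus).
Among Osei, Ferreira, Farouk and Varga, by current position: Osei (Dean) before Ferreira (Department Chair) before Farouk and Varga (Assistant Professor).
Farouk and Varga both have date of appointment to current position Oct 1, 2006, so the next rule applies.
Among Farouk and Varga, by years of continuous service (higher first): Farouk (12 years) before Varga (5 years).
Brennan and Achebe are each Department Chair, so the next rule applies.
Brennan and Achebe both have date of appointment to current position Nov 26, 2000, so the next rule applies.
Among Brennan and Achebe, by years of continuous service (higher first): Brennan (6 years) before Achebe (3 years).
Order: Osei, Ferreira, Farouk, Varga, Brennan, Achebe. So position 6.

6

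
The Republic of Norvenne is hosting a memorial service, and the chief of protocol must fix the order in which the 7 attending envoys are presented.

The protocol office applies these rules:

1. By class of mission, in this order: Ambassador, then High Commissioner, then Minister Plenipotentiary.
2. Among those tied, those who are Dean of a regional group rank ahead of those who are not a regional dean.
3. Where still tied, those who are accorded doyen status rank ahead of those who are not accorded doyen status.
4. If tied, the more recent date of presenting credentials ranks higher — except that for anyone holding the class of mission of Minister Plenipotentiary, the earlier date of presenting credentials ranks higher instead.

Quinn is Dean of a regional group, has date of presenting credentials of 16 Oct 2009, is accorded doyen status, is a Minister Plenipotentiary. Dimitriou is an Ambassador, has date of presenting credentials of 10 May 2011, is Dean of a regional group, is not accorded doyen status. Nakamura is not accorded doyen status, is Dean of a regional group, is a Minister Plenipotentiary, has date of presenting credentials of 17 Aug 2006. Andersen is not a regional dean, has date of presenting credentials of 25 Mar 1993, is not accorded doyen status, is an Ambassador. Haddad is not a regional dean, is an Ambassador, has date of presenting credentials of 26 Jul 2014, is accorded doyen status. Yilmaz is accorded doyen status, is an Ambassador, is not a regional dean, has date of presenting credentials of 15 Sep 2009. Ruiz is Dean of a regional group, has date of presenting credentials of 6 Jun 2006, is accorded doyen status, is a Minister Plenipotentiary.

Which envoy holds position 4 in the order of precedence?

By class of mission: Dimitriou, Haddad, Yilmaz and Andersen (Ambassador); then Ruiz, Quinn and Nakamura (Minister Plenipotentiary).
Among Dimitriou, Haddad, Yilmaz and Andersen, Dean of a regional group before not a regional dean: Dimitriou (Dean of a regional group) before Haddad, Yilmaz and Andersen (not a regional dean).
Among Haddad, Yilmaz and Andersen, accorded doyen status before not accorded doyen status: Haddad and Yilmaz (accorded doyen status) before Andersen (not accorded doyen status).
Among Haddad and Yilmaz, by date of presenting credentials (later first): Haddad (26 Jul 2014) before Yilmaz (15 Sep 2009).
Ruiz, Quinn and Nakamura are each Dean of a regional group, so the next rule applies.
Among Ruiz, Quinn and Nakamura, accorded doyen status before not accorded doyen status: Ruiz and Quinn (accorded doyen status) before Nakamura (not accorded doyen status).
Among Ruiz and Quinn, by date of presenting credentials (earlier first) (reversed rule for this group): Ruiz (6 Jun 2006) before Quinn (16 Oct 2009).
Order: Dimitriou, Haddad, Yilmaz, Andersen, Ruiz, Quinn, Nakamura.

Andersen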